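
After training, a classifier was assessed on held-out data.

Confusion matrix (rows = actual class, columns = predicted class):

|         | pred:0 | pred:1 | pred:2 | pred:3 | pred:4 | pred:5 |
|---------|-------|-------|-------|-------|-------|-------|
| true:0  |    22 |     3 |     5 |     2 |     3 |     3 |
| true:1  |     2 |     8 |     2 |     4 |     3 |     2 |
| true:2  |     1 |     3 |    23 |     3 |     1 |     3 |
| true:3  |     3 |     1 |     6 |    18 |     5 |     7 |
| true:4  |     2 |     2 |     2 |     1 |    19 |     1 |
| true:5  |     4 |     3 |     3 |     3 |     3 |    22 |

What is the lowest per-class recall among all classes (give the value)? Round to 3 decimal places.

0.381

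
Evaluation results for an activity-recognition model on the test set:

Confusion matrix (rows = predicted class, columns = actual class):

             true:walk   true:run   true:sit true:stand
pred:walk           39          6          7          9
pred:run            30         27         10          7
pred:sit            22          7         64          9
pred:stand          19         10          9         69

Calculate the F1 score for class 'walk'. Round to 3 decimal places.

One-vs-rest for 'walk': TP = diagonal; FP = other classes predicted 'walk'; FN = 'walk' predicted as other.
F1 score = 2·TP/(2·TP+FP+FN).
walk: TP=39, FP=6+7+9=22, FN=30+22+19=71 → 78/171 = 0.4561

0.456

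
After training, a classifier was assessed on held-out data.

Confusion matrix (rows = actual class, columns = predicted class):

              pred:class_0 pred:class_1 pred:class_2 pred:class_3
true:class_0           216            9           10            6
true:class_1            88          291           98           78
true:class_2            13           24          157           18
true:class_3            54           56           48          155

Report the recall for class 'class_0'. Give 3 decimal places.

Take TP from the diagonal, FP from the rest of the 'class_0' prediction marginal, FN from the rest of the 'class_0' actual marginal.
recall = TP/(TP+FN).
class_0: TP=216, FN=9+10+6=25 → 216/241 = 0.8963

0.896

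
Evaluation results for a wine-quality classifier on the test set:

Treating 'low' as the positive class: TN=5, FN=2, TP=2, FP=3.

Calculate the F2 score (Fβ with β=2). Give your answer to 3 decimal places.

0.476

Fβ = (1+β²)·TP / ((1+β²)·TP + β²·FN + FP), with β²=4
= 5·2 / (5·2 + 4·2 + 3) = 0.476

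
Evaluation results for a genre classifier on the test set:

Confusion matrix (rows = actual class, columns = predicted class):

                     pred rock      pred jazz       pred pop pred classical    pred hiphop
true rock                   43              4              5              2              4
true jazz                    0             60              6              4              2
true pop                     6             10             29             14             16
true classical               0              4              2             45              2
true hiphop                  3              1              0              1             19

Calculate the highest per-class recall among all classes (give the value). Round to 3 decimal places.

0.849

Per-class recall (TP/(TP+FN)):
  rock: TP=43, FN=4+5+2+4=15 → 43/58 = 0.7414
  jazz: TP=60, FN=0+6+4+2=12 → 60/72 = 0.8333
  pop: TP=29, FN=6+10+14+16=46 → 29/75 = 0.3867
  classical: TP=45, FN=0+4+2+2=8 → 45/53 = 0.8491
  hiphop: TP=19, FN=3+1+0+1=5 → 19/24 = 0.7917
Highest is class 'classical' with recall = 0.849.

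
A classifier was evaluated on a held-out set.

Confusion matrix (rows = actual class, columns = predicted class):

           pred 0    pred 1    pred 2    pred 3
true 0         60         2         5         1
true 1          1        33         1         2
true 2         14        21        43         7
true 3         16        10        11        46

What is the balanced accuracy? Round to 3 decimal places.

0.709

Balanced accuracy = mean of per-class recall.
  0: recall = 60/68 = 0.8824
  1: recall = 33/37 = 0.8919
  2: recall = 43/85 = 0.5059
  3: recall = 46/83 = 0.5542
Mean = (0.8824 + 0.8919 + 0.5059 + 0.5542) / 4 = 0.709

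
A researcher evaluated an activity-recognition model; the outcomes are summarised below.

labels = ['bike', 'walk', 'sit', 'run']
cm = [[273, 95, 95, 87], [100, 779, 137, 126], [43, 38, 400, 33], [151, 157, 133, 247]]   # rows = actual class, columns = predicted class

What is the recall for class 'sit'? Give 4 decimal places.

0.7782

Treat 'sit' as positive and all other classes as negative.
recall = TP/(TP+FN).
sit: TP=400, FN=43+38+33=114 → 400/514 = 0.77821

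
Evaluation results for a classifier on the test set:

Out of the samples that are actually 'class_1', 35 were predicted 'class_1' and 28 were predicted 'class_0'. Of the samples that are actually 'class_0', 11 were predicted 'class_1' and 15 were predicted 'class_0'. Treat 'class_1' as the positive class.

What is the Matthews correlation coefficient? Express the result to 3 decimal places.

MCC = (TP·TN − FP·FN) / √((TP+FP)(TP+FN)(TN+FP)(TN+FN))
Numerator = 35·15 − 11·28 = 217
Denominator = √(46·63·26·43) = √3239964 = 1799.9900
MCC = 217 / 1799.9900 = 0.121

0.121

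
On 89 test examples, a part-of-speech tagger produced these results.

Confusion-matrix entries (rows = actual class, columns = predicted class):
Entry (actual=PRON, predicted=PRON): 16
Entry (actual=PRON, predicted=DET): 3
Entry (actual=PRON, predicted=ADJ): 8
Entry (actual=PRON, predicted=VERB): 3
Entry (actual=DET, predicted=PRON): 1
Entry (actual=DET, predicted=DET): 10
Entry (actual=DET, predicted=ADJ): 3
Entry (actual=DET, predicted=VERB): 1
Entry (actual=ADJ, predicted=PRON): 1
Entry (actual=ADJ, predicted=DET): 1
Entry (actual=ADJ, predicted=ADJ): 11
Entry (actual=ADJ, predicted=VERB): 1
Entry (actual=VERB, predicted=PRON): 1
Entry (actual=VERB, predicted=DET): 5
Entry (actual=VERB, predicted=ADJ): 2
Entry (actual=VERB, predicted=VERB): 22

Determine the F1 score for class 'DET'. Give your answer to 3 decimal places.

0.588

Treat 'DET' as positive and all other classes as negative.
F1 score = 2·TP/(2·TP+FP+FN).
DET: TP=10, FP=3+1+5=9, FN=1+3+1=5 → 20/34 = 0.5882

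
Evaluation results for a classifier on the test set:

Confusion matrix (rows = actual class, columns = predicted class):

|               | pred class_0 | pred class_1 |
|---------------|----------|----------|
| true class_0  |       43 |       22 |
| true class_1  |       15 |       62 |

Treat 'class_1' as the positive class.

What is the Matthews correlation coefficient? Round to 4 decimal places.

MCC = (TP·TN − FP·FN) / √((TP+FP)(TP+FN)(TN+FP)(TN+FN))
Numerator = 62·43 − 22·15 = 2336
Denominator = √(84·77·65·58) = √24384360 = 4938.0522
MCC = 2336 / 4938.0522 = 0.4731

0.4731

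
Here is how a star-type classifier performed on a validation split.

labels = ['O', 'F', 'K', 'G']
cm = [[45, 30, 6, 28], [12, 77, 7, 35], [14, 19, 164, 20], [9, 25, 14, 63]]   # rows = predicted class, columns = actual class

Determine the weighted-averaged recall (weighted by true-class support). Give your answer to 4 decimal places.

0.6144

Per-class recall (TP/(TP+FN)):
  O: TP=45, FN=12+14+9=35 → 45/80 = 0.56250
  F: TP=77, FN=30+19+25=74 → 77/151 = 0.50993
  K: TP=164, FN=6+7+14=27 → 164/191 = 0.85864
  G: TP=63, FN=28+35+20=83 → 63/146 = 0.43151
Weighted-recall = Σ (supportᵢ/N)·recallᵢ with N=568: (80/568)·0.56250 + (151/568)·0.50993 + (191/568)·0.85864 + (146/568)·0.43151 = 0.6144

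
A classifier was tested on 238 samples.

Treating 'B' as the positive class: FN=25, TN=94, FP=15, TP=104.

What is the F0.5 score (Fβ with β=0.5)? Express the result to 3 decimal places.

0.860

Fβ = (1+β²)·TP / ((1+β²)·TP + β²·FN + FP), with β²=1/4
= 1.25·104 / (1.25·104 + 0.25·25 + 15) = 0.860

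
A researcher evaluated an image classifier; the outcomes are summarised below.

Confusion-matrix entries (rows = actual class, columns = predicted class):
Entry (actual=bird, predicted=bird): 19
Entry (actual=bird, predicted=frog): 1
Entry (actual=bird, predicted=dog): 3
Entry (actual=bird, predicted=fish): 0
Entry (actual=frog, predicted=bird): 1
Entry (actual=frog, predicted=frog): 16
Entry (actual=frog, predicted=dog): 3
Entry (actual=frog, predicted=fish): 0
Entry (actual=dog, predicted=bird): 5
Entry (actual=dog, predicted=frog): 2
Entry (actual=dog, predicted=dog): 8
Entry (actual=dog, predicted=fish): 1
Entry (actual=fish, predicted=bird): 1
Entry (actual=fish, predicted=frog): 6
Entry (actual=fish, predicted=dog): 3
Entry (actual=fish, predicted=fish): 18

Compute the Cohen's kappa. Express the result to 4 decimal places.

Observed agreement pₒ = trace/N = 61/87 = 0.70115
Expected agreement pₑ = Σ (rowᵢ·colᵢ)/N² = (23·26 + 20·25 + 16·17 + 28·19)/87² = 0.25129
κ = (pₒ − pₑ)/(1 − pₑ) = (0.70115 − 0.25129)/(1 − 0.25129) = 0.6008

0.6008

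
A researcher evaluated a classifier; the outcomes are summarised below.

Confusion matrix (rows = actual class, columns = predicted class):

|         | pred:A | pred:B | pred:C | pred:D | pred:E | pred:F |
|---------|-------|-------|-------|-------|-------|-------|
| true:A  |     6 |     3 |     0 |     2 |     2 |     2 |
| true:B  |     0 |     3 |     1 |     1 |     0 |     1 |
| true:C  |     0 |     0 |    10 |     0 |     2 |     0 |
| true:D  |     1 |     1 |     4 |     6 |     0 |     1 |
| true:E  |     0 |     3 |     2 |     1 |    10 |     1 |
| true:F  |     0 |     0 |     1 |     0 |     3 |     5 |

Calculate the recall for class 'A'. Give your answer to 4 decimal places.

Treat 'A' as positive and all other classes as negative.
recall = TP/(TP+FN).
A: TP=6, FN=3+0+2+2+2=9 → 6/15 = 0.40000

0.4000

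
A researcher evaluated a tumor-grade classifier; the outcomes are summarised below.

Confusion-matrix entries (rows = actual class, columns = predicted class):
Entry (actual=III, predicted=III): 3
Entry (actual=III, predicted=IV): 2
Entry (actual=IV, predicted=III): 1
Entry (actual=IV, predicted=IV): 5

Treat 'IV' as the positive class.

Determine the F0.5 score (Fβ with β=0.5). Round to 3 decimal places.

0.735

Fβ = (1+β²)·TP / ((1+β²)·TP + β²·FN + FP), with β²=1/4
= 1.25·5 / (1.25·5 + 0.25·1 + 2) = 0.735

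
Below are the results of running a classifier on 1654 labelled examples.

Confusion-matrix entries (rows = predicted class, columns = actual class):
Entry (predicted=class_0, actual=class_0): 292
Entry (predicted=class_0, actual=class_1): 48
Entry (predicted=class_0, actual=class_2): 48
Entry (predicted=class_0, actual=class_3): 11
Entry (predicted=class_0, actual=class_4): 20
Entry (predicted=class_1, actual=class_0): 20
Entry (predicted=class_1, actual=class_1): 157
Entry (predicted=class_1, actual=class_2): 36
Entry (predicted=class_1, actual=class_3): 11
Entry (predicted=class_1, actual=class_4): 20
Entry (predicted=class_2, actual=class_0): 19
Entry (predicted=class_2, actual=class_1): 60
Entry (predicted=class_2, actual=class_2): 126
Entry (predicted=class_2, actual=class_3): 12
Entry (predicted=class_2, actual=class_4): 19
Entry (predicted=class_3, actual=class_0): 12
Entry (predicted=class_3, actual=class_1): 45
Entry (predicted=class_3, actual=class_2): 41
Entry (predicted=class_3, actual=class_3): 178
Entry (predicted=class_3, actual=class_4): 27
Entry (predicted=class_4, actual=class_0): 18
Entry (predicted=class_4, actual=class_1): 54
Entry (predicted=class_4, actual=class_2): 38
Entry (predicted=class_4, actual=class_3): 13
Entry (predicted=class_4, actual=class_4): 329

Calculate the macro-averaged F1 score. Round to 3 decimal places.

Per-class F1 score (2·TP/(2·TP+FP+FN)):
  class_0: TP=292, FP=48+48+11+20=127, FN=20+19+12+18=69 → 584/780 = 0.7487
  class_1: TP=157, FP=20+36+11+20=87, FN=48+60+45+54=207 → 314/608 = 0.5164
  class_2: TP=126, FP=19+60+12+19=110, FN=48+36+41+38=163 → 252/525 = 0.4800
  class_3: TP=178, FP=12+45+41+27=125, FN=11+11+12+13=47 → 356/528 = 0.6742
  class_4: TP=329, FP=18+54+38+13=123, FN=20+20+19+27=86 → 658/867 = 0.7589
Macro-F1 score = mean = (0.7487 + 0.5164 + 0.4800 + 0.6742 + 0.7589) / 5 = 0.636

0.636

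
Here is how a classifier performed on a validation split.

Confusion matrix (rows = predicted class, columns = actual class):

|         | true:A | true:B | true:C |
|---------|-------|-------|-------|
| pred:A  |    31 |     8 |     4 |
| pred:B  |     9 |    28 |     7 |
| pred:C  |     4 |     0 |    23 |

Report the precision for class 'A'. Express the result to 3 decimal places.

Treat 'A' as positive and all other classes as negative.
precision = TP/(TP+FP).
A: TP=31, FP=8+4=12 → 31/43 = 0.7209

0.721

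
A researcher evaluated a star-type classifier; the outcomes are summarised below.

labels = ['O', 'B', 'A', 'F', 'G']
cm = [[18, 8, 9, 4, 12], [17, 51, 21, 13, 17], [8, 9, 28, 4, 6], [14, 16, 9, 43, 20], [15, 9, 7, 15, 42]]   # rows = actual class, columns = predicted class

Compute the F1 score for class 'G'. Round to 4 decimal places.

0.4541

Treat 'G' as positive and all other classes as negative.
F1 score = 2·TP/(2·TP+FP+FN).
G: TP=42, FP=12+17+6+20=55, FN=15+9+7+15=46 → 84/185 = 0.45405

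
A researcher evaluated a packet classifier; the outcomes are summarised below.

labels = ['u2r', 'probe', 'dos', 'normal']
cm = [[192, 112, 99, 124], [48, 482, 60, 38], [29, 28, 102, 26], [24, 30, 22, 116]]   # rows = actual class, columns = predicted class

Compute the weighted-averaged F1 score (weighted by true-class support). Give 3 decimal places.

Per-class F1 score (2·TP/(2·TP+FP+FN)):
  u2r: TP=192, FP=48+29+24=101, FN=112+99+124=335 → 384/820 = 0.4683
  probe: TP=482, FP=112+28+30=170, FN=48+60+38=146 → 964/1280 = 0.7531
  dos: TP=102, FP=99+60+22=181, FN=29+28+26=83 → 204/468 = 0.4359
  normal: TP=116, FP=124+38+26=188, FN=24+30+22=76 → 232/496 = 0.4677
Weighted-F1 score = Σ (supportᵢ/N)·F1 scoreᵢ with N=1532: (527/1532)·0.4683 + (628/1532)·0.7531 + (185/1532)·0.4359 + (192/1532)·0.4677 = 0.581

0.581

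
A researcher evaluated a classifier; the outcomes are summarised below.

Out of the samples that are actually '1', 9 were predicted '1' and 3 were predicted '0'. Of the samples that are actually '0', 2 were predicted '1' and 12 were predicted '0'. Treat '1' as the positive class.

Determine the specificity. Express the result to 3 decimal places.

0.857

Specificity = TN/(TN+FP) = 12/(12+2) = 0.857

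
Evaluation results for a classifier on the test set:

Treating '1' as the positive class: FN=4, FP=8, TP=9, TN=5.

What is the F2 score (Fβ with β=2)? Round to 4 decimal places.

Fβ = (1+β²)·TP / ((1+β²)·TP + β²·FN + FP), with β²=4
= 5·9 / (5·9 + 4·4 + 8) = 0.6522

0.6522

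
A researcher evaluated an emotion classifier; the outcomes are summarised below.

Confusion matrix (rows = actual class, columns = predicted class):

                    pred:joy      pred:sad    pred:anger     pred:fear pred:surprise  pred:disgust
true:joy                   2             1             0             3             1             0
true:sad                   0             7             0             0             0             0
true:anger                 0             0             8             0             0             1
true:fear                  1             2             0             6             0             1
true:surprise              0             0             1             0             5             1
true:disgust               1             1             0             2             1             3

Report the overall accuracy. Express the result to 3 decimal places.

Accuracy = trace / total = (2+7+8+6+5+3=31) / 48 = 31/48 = 0.646

0.646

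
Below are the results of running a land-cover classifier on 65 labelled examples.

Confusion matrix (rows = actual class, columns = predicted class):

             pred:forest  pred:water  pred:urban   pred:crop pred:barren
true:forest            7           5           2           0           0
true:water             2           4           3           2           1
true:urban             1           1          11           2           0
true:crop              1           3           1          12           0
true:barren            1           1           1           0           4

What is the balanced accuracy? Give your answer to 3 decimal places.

0.569

Balanced accuracy = mean of per-class recall.
  forest: recall = 7/14 = 0.5000
  water: recall = 4/12 = 0.3333
  urban: recall = 11/15 = 0.7333
  crop: recall = 12/17 = 0.7059
  barren: recall = 4/7 = 0.5714
Mean = (0.5000 + 0.3333 + 0.7333 + 0.7059 + 0.5714) / 5 = 0.569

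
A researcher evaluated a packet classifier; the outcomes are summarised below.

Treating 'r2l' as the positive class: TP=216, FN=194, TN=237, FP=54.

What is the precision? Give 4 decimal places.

0.8000

Precision = TP/(TP+FP) = 216/(216+54) = 216/270 = 0.8000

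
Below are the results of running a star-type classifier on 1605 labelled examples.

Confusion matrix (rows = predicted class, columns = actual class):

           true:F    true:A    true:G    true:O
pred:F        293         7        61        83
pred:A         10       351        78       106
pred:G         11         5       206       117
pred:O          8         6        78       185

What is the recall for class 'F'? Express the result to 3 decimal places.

Take TP from the diagonal, FP from the rest of the 'F' prediction marginal, FN from the rest of the 'F' actual marginal.
recall = TP/(TP+FN).
F: TP=293, FN=10+11+8=29 → 293/322 = 0.9099

0.910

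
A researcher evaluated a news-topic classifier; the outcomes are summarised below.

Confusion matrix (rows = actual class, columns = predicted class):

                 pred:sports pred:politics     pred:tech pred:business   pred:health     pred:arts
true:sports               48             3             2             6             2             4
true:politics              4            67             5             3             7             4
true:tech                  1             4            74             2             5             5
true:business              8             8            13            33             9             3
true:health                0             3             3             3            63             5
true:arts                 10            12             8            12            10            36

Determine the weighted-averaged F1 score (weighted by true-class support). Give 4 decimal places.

0.6507

Per-class F1 score (2·TP/(2·TP+FP+FN)):
  sports: TP=48, FP=4+1+8+0+10=23, FN=3+2+6+2+4=17 → 96/136 = 0.70588
  politics: TP=67, FP=3+4+8+3+12=30, FN=4+5+3+7+4=23 → 134/187 = 0.71658
  tech: TP=74, FP=2+5+13+3+8=31, FN=1+4+2+5+5=17 → 148/196 = 0.75510
  business: TP=33, FP=6+3+2+3+12=26, FN=8+8+13+9+3=41 → 66/133 = 0.49624
  health: TP=63, FP=2+7+5+9+10=33, FN=0+3+3+3+5=14 → 126/173 = 0.72832
  arts: TP=36, FP=4+4+5+3+5=21, FN=10+12+8+12+10=52 → 72/145 = 0.49655
Weighted-F1 score = Σ (supportᵢ/N)·F1 scoreᵢ with N=485: (65/485)·0.70588 + (90/485)·0.71658 + (91/485)·0.75510 + (74/485)·0.49624 + (77/485)·0.72832 + (88/485)·0.49655 = 0.6507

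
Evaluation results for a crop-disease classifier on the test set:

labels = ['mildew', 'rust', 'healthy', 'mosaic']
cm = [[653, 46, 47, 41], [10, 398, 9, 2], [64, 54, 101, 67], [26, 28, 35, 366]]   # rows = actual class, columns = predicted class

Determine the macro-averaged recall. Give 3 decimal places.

Per-class recall (TP/(TP+FN)):
  mildew: TP=653, FN=46+47+41=134 → 653/787 = 0.8297
  rust: TP=398, FN=10+9+2=21 → 398/419 = 0.9499
  healthy: TP=101, FN=64+54+67=185 → 101/286 = 0.3531
  mosaic: TP=366, FN=26+28+35=89 → 366/455 = 0.8044
Macro-recall = mean = (0.8297 + 0.9499 + 0.3531 + 0.8044) / 4 = 0.734

0.734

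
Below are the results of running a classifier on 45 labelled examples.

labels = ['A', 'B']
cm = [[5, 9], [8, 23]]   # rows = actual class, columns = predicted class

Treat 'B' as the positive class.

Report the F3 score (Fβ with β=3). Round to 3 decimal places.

0.740

Fβ = (1+β²)·TP / ((1+β²)·TP + β²·FN + FP), with β²=9
= 10·23 / (10·23 + 9·8 + 9) = 0.740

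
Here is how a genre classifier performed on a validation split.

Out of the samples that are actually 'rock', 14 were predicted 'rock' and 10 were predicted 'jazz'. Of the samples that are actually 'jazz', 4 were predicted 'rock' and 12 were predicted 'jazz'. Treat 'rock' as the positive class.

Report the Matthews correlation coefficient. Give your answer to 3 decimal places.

0.328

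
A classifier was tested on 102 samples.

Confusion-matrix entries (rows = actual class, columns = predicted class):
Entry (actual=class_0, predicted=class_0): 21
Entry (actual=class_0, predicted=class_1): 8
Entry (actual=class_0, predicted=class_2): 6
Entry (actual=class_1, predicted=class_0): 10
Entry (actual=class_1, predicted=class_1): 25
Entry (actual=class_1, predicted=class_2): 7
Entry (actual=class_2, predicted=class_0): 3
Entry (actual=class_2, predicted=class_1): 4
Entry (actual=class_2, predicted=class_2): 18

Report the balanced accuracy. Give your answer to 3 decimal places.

Balanced accuracy = mean of per-class recall.
  class_0: recall = 21/35 = 0.6000
  class_1: recall = 25/42 = 0.5952
  class_2: recall = 18/25 = 0.7200
Mean = (0.6000 + 0.5952 + 0.7200) / 3 = 0.638

0.638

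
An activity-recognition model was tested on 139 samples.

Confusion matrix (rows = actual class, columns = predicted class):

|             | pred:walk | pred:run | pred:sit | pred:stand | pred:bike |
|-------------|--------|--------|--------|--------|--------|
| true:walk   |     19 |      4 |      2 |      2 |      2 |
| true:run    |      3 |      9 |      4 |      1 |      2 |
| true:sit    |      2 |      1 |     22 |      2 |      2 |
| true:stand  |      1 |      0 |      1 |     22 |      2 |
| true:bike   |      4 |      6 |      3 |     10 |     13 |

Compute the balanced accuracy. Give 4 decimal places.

Balanced accuracy = mean of per-class recall.
  walk: recall = 19/29 = 0.65517
  run: recall = 9/19 = 0.47368
  sit: recall = 22/29 = 0.75862
  stand: recall = 22/26 = 0.84615
  bike: recall = 13/36 = 0.36111
Mean = (0.65517 + 0.47368 + 0.75862 + 0.84615 + 0.36111) / 5 = 0.6189

0.6189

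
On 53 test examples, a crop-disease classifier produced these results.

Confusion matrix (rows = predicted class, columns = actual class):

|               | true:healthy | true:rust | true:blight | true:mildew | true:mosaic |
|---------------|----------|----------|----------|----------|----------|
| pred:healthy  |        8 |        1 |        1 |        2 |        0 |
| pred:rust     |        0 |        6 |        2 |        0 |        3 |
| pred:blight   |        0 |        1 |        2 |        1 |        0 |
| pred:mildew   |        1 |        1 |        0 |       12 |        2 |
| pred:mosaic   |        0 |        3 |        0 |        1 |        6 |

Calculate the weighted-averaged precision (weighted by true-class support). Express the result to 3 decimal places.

0.635

Per-class precision (TP/(TP+FP)):
  healthy: TP=8, FP=1+1+2+0=4 → 8/12 = 0.6667
  rust: TP=6, FP=0+2+0+3=5 → 6/11 = 0.5455
  blight: TP=2, FP=0+1+1+0=2 → 2/4 = 0.5000
  mildew: TP=12, FP=1+1+0+2=4 → 12/16 = 0.7500
  mosaic: TP=6, FP=0+3+0+1=4 → 6/10 = 0.6000
Weighted-precision = Σ (supportᵢ/N)·precisionᵢ with N=53: (9/53)·0.6667 + (12/53)·0.5455 + (5/53)·0.5000 + (16/53)·0.7500 + (11/53)·0.6000 = 0.635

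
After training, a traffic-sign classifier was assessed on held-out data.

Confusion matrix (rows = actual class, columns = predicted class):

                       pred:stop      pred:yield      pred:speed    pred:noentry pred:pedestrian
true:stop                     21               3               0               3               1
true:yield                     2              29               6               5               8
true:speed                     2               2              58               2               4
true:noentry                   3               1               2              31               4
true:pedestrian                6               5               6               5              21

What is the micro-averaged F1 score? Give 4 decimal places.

Micro-averaging pools counts across classes: ΣTP=160, ΣFP=70, ΣFN=70.
Micro-F1 score = 2·TP/(2·TP+FP+FN) on pooled counts = 0.6957 (equals overall accuracy in single-label multiclass).

0.6957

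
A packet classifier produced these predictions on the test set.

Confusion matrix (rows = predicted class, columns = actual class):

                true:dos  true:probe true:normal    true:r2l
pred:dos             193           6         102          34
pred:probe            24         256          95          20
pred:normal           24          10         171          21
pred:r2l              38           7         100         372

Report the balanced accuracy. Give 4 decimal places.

0.7017

Balanced accuracy = mean of per-class recall.
  dos: recall = 193/279 = 0.69176
  probe: recall = 256/279 = 0.91756
  normal: recall = 171/468 = 0.36538
  r2l: recall = 372/447 = 0.83221
Mean = (0.69176 + 0.91756 + 0.36538 + 0.83221) / 4 = 0.7017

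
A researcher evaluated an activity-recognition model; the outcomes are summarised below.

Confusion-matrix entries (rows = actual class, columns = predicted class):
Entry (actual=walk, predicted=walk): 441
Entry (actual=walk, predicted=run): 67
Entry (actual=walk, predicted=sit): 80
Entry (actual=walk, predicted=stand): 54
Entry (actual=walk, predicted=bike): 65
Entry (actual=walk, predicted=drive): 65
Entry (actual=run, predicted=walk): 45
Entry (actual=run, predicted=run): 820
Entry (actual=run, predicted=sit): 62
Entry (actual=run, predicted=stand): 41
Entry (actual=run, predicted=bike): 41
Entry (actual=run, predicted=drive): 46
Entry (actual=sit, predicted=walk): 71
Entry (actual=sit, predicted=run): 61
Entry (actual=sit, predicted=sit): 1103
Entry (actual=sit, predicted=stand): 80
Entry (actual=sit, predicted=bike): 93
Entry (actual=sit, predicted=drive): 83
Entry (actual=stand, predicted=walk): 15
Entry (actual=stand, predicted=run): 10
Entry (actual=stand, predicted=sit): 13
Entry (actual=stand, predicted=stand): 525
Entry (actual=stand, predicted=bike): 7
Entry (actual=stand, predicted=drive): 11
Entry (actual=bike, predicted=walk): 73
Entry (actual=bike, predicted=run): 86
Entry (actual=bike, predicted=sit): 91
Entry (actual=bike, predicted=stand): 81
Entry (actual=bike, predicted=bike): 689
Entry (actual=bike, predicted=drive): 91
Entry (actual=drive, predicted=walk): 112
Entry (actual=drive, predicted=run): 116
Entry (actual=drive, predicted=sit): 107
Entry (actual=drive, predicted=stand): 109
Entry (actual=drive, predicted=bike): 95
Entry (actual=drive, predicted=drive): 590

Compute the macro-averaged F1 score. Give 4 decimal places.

0.6702

Per-class F1 score (2·TP/(2·TP+FP+FN)):
  walk: TP=441, FP=45+71+15+73+112=316, FN=67+80+54+65+65=331 → 882/1529 = 0.57685
  run: TP=820, FP=67+61+10+86+116=340, FN=45+62+41+41+46=235 → 1640/2215 = 0.74041
  sit: TP=1103, FP=80+62+13+91+107=353, FN=71+61+80+93+83=388 → 2206/2947 = 0.74856
  stand: TP=525, FP=54+41+80+81+109=365, FN=15+10+13+7+11=56 → 1050/1471 = 0.71380
  bike: TP=689, FP=65+41+93+7+95=301, FN=73+86+91+81+91=422 → 1378/2101 = 0.65588
  drive: TP=590, FP=65+46+83+11+91=296, FN=112+116+107+109+95=539 → 1180/2015 = 0.58561
Macro-F1 score = mean = (0.57685 + 0.74041 + 0.74856 + 0.71380 + 0.65588 + 0.58561) / 6 = 0.6702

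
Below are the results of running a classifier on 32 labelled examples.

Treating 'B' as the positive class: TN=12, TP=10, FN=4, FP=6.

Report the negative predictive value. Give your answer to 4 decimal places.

NPV = TN/(TN+FN) = 12/(12+4) = 0.7500

0.7500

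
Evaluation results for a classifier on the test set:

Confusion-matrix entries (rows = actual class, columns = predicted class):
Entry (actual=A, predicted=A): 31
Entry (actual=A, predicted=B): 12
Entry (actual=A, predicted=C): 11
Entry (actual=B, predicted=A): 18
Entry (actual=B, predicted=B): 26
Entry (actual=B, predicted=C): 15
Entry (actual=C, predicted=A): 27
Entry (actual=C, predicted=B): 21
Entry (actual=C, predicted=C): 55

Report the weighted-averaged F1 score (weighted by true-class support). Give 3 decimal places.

0.525

Per-class F1 score (2·TP/(2·TP+FP+FN)):
  A: TP=31, FP=18+27=45, FN=12+11=23 → 62/130 = 0.4769
  B: TP=26, FP=12+21=33, FN=18+15=33 → 52/118 = 0.4407
  C: TP=55, FP=11+15=26, FN=27+21=48 → 110/184 = 0.5978
Weighted-F1 score = Σ (supportᵢ/N)·F1 scoreᵢ with N=216: (54/216)·0.4769 + (59/216)·0.4407 + (103/216)·0.5978 = 0.525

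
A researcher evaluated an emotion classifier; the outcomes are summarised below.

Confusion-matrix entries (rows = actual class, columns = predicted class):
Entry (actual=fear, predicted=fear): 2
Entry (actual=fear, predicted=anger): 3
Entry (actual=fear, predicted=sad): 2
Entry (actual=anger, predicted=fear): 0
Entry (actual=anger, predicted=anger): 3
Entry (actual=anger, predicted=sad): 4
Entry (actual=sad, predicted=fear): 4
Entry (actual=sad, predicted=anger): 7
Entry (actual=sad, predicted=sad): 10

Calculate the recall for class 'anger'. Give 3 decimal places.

Take TP from the diagonal, FP from the rest of the 'anger' prediction marginal, FN from the rest of the 'anger' actual marginal.
recall = TP/(TP+FN).
anger: TP=3, FN=0+4=4 → 3/7 = 0.4286

0.429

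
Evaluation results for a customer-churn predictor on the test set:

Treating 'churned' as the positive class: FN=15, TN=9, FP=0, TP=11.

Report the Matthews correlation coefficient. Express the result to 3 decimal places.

MCC = (TP·TN − FP·FN) / √((TP+FP)(TP+FN)(TN+FP)(TN+FN))
Numerator = 11·9 − 0·15 = 99
Denominator = √(11·26·9·24) = √61776 = 248.5478
MCC = 99 / 248.5478 = 0.398

0.398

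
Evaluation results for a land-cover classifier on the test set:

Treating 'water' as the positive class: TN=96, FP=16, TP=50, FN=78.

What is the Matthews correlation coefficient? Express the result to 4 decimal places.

0.2768

MCC = (TP·TN − FP·FN) / √((TP+FP)(TP+FN)(TN+FP)(TN+FN))
Numerator = 50·96 − 16·78 = 3552
Denominator = √(66·128·112·174) = √164634624 = 12831.0025
MCC = 3552 / 12831.0025 = 0.2768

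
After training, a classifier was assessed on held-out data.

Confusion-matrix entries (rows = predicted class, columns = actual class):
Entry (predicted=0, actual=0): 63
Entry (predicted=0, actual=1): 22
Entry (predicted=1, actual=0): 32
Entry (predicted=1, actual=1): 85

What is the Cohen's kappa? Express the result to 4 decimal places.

0.4603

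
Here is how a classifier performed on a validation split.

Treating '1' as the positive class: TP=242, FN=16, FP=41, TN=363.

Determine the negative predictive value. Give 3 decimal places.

NPV = TN/(TN+FN) = 363/(363+16) = 0.958

0.958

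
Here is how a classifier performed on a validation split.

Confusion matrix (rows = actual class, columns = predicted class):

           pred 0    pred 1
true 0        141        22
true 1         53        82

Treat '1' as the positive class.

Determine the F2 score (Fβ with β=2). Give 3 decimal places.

0.637

Fβ = (1+β²)·TP / ((1+β²)·TP + β²·FN + FP), with β²=4
= 5·82 / (5·82 + 4·53 + 22) = 0.637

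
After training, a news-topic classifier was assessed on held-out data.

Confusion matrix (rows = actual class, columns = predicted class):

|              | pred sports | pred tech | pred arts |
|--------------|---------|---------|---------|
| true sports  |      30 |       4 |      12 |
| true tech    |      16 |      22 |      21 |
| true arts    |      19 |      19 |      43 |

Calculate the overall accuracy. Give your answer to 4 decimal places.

0.5108

Accuracy = trace / total = (30+22+43=95) / 186 = 95/186 = 0.5108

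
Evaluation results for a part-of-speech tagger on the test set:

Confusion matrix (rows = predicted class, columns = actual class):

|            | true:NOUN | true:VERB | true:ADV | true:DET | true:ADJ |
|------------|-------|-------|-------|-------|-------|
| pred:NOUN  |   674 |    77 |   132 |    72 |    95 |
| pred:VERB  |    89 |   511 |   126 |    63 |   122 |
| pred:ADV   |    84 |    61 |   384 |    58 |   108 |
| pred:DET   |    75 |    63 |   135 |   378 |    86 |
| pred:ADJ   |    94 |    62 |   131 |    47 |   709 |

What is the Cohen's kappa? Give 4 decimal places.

0.4955

Observed agreement pₒ = trace/N = 2656/4436 = 0.59874
Expected agreement pₑ = Σ (rowᵢ·colᵢ)/N² = (1016·1050 + 774·911 + 908·695 + 618·737 + 1120·1043)/4436² = 0.20462
κ = (pₒ − pₑ)/(1 − pₑ) = (0.59874 − 0.20462)/(1 − 0.20462) = 0.4955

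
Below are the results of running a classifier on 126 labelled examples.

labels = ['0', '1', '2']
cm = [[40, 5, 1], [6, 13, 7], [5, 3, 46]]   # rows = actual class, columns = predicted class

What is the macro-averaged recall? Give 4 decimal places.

0.7405

Per-class recall (TP/(TP+FN)):
  0: TP=40, FN=5+1=6 → 40/46 = 0.86957
  1: TP=13, FN=6+7=13 → 13/26 = 0.50000
  2: TP=46, FN=5+3=8 → 46/54 = 0.85185
Macro-recall = mean = (0.86957 + 0.50000 + 0.85185) / 3 = 0.7405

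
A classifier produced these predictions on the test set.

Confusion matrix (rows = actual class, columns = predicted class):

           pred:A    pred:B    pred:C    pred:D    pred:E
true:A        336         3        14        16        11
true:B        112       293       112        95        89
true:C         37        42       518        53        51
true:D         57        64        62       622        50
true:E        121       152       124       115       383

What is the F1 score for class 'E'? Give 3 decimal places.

0.518

Treat 'E' as positive and all other classes as negative.
F1 score = 2·TP/(2·TP+FP+FN).
E: TP=383, FP=11+89+51+50=201, FN=121+152+124+115=512 → 766/1479 = 0.5179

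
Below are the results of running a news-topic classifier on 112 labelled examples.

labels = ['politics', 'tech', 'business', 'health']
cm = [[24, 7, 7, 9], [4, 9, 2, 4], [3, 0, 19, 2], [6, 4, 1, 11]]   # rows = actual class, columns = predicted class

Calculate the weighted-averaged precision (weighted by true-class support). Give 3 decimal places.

0.572

Per-class precision (TP/(TP+FP)):
  politics: TP=24, FP=4+3+6=13 → 24/37 = 0.6486
  tech: TP=9, FP=7+0+4=11 → 9/20 = 0.4500
  business: TP=19, FP=7+2+1=10 → 19/29 = 0.6552
  health: TP=11, FP=9+4+2=15 → 11/26 = 0.4231
Weighted-precision = Σ (supportᵢ/N)·precisionᵢ with N=112: (47/112)·0.6486 + (19/112)·0.4500 + (24/112)·0.6552 + (22/112)·0.4231 = 0.572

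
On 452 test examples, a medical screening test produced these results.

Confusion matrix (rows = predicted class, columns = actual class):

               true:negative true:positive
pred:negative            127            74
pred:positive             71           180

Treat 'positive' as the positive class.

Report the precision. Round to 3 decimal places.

Precision = TP/(TP+FP) = 180/(180+71) = 180/251 = 0.717

0.717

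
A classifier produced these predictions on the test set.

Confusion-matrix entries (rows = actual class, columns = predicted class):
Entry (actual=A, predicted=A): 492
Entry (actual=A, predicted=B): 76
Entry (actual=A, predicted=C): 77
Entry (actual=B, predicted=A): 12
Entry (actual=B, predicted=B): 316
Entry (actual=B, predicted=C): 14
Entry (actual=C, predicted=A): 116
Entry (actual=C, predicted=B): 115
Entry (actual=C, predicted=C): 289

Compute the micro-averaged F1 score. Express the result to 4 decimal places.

Micro-averaging pools counts across classes: ΣTP=1097, ΣFP=410, ΣFN=410.
Micro-F1 score = 2·TP/(2·TP+FP+FN) on pooled counts = 0.7279 (equals overall accuracy in single-label multiclass).

0.7279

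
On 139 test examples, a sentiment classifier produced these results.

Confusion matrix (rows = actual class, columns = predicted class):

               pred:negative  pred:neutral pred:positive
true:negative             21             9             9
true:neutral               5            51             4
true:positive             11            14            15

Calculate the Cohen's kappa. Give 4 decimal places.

Observed agreement pₒ = trace/N = 87/139 = 0.62590
Expected agreement pₑ = Σ (rowᵢ·colᵢ)/N² = (39·37 + 60·74 + 40·28)/139² = 0.36246
κ = (pₒ − pₑ)/(1 − pₑ) = (0.62590 − 0.36246)/(1 − 0.36246) = 0.4132

0.4132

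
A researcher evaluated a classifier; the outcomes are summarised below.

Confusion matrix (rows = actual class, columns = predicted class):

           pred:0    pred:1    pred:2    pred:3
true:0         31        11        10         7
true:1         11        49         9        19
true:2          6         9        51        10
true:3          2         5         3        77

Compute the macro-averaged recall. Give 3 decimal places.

Per-class recall (TP/(TP+FN)):
  0: TP=31, FN=11+10+7=28 → 31/59 = 0.5254
  1: TP=49, FN=11+9+19=39 → 49/88 = 0.5568
  2: TP=51, FN=6+9+10=25 → 51/76 = 0.6711
  3: TP=77, FN=2+5+3=10 → 77/87 = 0.8851
Macro-recall = mean = (0.5254 + 0.5568 + 0.6711 + 0.8851) / 4 = 0.660

0.660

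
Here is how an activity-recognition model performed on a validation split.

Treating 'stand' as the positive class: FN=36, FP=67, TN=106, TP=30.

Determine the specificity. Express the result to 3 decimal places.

0.613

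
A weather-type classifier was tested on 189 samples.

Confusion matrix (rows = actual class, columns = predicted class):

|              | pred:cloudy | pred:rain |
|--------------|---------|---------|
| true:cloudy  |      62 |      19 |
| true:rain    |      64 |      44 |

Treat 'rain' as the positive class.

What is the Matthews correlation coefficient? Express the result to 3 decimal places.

MCC = (TP·TN − FP·FN) / √((TP+FP)(TP+FN)(TN+FP)(TN+FN))
Numerator = 44·62 − 19·64 = 1512
Denominator = √(63·108·81·126) = √69441624 = 8333.1641
MCC = 1512 / 8333.1641 = 0.181

0.181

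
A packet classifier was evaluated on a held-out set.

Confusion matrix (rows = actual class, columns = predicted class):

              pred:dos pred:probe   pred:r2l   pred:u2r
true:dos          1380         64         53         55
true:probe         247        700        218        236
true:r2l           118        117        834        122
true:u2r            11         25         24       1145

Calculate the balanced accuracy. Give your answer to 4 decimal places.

Balanced accuracy = mean of per-class recall.
  dos: recall = 1380/1552 = 0.88918
  probe: recall = 700/1401 = 0.49964
  r2l: recall = 834/1191 = 0.70025
  u2r: recall = 1145/1205 = 0.95021
Mean = (0.88918 + 0.49964 + 0.70025 + 0.95021) / 4 = 0.7598

0.7598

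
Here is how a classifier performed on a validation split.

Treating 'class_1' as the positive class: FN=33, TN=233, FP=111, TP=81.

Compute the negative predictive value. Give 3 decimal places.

NPV = TN/(TN+FN) = 233/(233+33) = 0.876

0.876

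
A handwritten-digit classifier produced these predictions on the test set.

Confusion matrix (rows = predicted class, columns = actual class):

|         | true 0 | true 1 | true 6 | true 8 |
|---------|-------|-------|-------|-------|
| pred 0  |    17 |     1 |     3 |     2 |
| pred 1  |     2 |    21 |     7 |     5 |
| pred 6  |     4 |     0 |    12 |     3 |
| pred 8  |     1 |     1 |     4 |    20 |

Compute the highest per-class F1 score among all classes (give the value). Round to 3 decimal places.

0.724

Per-class F1 score (2·TP/(2·TP+FP+FN)):
  0: TP=17, FP=1+3+2=6, FN=2+4+1=7 → 34/47 = 0.7234
  1: TP=21, FP=2+7+5=14, FN=1+0+1=2 → 42/58 = 0.7241
  6: TP=12, FP=4+0+3=7, FN=3+7+4=14 → 24/45 = 0.5333
  8: TP=20, FP=1+1+4=6, FN=2+5+3=10 → 40/56 = 0.7143
Highest is class '1' with F1 score = 0.724.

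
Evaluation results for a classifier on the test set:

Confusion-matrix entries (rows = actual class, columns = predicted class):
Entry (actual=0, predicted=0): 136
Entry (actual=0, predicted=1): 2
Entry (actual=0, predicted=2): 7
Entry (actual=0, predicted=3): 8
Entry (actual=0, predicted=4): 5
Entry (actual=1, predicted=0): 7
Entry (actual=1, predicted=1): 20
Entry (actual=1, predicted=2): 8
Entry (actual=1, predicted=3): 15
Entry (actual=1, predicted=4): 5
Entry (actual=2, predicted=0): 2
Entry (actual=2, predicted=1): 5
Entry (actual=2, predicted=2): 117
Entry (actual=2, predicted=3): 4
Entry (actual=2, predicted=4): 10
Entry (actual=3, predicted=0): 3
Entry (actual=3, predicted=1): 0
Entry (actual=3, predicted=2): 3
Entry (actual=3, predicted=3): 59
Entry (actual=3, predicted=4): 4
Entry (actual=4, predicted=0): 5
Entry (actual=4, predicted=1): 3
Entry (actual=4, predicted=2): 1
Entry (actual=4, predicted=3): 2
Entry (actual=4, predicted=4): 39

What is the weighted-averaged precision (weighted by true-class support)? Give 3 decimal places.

0.794

Per-class precision (TP/(TP+FP)):
  0: TP=136, FP=7+2+3+5=17 → 136/153 = 0.8889
  1: TP=20, FP=2+5+0+3=10 → 20/30 = 0.6667
  2: TP=117, FP=7+8+3+1=19 → 117/136 = 0.8603
  3: TP=59, FP=8+15+4+2=29 → 59/88 = 0.6705
  4: TP=39, FP=5+5+10+4=24 → 39/63 = 0.6190
Weighted-precision = Σ (supportᵢ/N)·precisionᵢ with N=470: (158/470)·0.8889 + (55/470)·0.6667 + (138/470)·0.8603 + (69/470)·0.6705 + (50/470)·0.6190 = 0.794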